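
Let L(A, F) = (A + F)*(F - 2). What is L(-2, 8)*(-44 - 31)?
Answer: -2700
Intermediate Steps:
L(A, F) = (-2 + F)*(A + F) (L(A, F) = (A + F)*(-2 + F) = (-2 + F)*(A + F))
L(-2, 8)*(-44 - 31) = (8² - 2*(-2) - 2*8 - 2*8)*(-44 - 31) = (64 + 4 - 16 - 16)*(-75) = 36*(-75) = -2700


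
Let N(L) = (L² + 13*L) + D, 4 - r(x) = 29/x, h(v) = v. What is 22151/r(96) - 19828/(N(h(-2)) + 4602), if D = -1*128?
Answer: 2365030313/395115 ≈ 5985.7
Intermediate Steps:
D = -128
r(x) = 4 - 29/x
N(L) = -128 + L² + 13*L (N(L) = (L² + 13*L) - 128 = -128 + L² + 13*L)
22151/r(96) - 19828/(N(h(-2)) + 4602) = 22151/(4 - 29/96) - 19828/((-128 + (-2)² + 13*(-2)) + 4602) = 22151/(4 - 29*1/96) - 19828/((-128 + 4 - 26) + 4602) = 22151/(4 - 29/96) - 19828/(-150 + 4602) = 22151/(355/96) - 19828/4452 = 22151*(96/355) - 19828*1/4452 = 2126496/355 - 4957/1113 = 2365030313/395115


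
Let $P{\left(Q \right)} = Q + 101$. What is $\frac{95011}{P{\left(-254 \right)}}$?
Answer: $- \frac{95011}{153} \approx -620.99$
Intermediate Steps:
$P{\left(Q \right)} = 101 + Q$
$\frac{95011}{P{\left(-254 \right)}} = \frac{95011}{101 - 254} = \frac{95011}{-153} = 95011 \left(- \frac{1}{153}\right) = - \frac{95011}{153}$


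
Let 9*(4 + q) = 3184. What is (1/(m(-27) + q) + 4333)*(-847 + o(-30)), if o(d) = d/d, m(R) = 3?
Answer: -11638662264/3175 ≈ -3.6657e+6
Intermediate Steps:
o(d) = 1
q = 3148/9 (q = -4 + (1/9)*3184 = -4 + 3184/9 = 3148/9 ≈ 349.78)
(1/(m(-27) + q) + 4333)*(-847 + o(-30)) = (1/(3 + 3148/9) + 4333)*(-847 + 1) = (1/(3175/9) + 4333)*(-846) = (9/3175 + 4333)*(-846) = (13757284/3175)*(-846) = -11638662264/3175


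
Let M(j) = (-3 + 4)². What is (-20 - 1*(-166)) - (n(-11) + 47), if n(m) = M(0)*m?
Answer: 110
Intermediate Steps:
M(j) = 1 (M(j) = 1² = 1)
n(m) = m (n(m) = 1*m = m)
(-20 - 1*(-166)) - (n(-11) + 47) = (-20 - 1*(-166)) - (-11 + 47) = (-20 + 166) - 1*36 = 146 - 36 = 110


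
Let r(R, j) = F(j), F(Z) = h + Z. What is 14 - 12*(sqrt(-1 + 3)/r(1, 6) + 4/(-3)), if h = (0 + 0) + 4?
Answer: 30 - 6*sqrt(2)/5 ≈ 28.303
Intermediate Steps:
h = 4 (h = 0 + 4 = 4)
F(Z) = 4 + Z
r(R, j) = 4 + j
14 - 12*(sqrt(-1 + 3)/r(1, 6) + 4/(-3)) = 14 - 12*(sqrt(-1 + 3)/(4 + 6) + 4/(-3)) = 14 - 12*(sqrt(2)/10 + 4*(-1/3)) = 14 - 12*(sqrt(2)*(1/10) - 4/3) = 14 - 12*(sqrt(2)/10 - 4/3) = 14 - 12*(-4/3 + sqrt(2)/10) = 14 + (16 - 6*sqrt(2)/5) = 30 - 6*sqrt(2)/5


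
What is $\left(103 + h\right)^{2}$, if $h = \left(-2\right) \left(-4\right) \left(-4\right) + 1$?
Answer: $5184$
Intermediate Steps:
$h = -31$ ($h = 8 \left(-4\right) + 1 = -32 + 1 = -31$)
$\left(103 + h\right)^{2} = \left(103 - 31\right)^{2} = 72^{2} = 5184$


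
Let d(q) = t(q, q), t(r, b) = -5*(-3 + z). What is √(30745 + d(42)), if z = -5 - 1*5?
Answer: √30810 ≈ 175.53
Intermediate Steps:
z = -10 (z = -5 - 5 = -10)
t(r, b) = 65 (t(r, b) = -5*(-3 - 10) = -5*(-13) = 65)
d(q) = 65
√(30745 + d(42)) = √(30745 + 65) = √30810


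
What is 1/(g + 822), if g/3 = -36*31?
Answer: -1/2526 ≈ -0.00039588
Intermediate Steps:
g = -3348 (g = 3*(-36*31) = 3*(-1116) = -3348)
1/(g + 822) = 1/(-3348 + 822) = 1/(-2526) = -1/2526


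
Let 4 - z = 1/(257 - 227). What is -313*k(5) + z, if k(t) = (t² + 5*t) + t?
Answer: -516331/30 ≈ -17211.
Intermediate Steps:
k(t) = t² + 6*t
z = 119/30 (z = 4 - 1/(257 - 227) = 4 - 1/30 = 119/30 ≈ 3.9667)
-313*k(5) + z = -1565*(6 + 5) + 119/30 = -1565*11 + 119/30 = -313*55 + 119/30 = -17215 + 119/30 = -516331/30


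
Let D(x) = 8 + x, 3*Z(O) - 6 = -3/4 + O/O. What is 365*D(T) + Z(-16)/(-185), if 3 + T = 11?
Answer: 2592955/444 ≈ 5840.0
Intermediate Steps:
T = 8 (T = -3 + 11 = 8)
Z(O) = 25/12 (Z(O) = 2 + (-3/4 + O/O)/3 = 2 + (-3*¼ + 1)/3 = 2 + (-¾ + 1)/3 = 2 + (⅓)*(¼) = 2 + 1/12 = 25/12)
365*D(T) + Z(-16)/(-185) = 365*(8 + 8) + (25/12)/(-185) = 365*16 + (25/12)*(-1/185) = 5840 - 5/444 = 2592955/444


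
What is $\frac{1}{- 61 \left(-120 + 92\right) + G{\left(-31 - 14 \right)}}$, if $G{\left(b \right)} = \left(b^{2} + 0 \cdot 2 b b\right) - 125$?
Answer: $\frac{1}{3608} \approx 0.00027716$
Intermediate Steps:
$G{\left(b \right)} = -125 + b^{2}$ ($G{\left(b \right)} = \left(b^{2} + 0 b b\right) - 125 = \left(b^{2} + 0 b\right) - 125 = \left(b^{2} + 0\right) - 125 = b^{2} - 125 = -125 + b^{2}$)
$\frac{1}{- 61 \left(-120 + 92\right) + G{\left(-31 - 14 \right)}} = \frac{1}{- 61 \left(-120 + 92\right) - \left(125 - \left(-31 - 14\right)^{2}\right)} = \frac{1}{\left(-61\right) \left(-28\right) - \left(125 - \left(-45\right)^{2}\right)} = \frac{1}{1708 + \left(-125 + 2025\right)} = \frac{1}{1708 + 1900} = \frac{1}{3608}$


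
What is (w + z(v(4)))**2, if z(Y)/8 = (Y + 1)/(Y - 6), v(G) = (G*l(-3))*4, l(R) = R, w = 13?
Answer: 290521/729 ≈ 398.52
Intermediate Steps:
v(G) = -12*G (v(G) = (G*(-3))*4 = -3*G*4 = -12*G)
z(Y) = 8*(1 + Y)/(-6 + Y) (z(Y) = 8*((Y + 1)/(Y - 6)) = 8*((1 + Y)/(-6 + Y)) = 8*(1 + Y)/(-6 + Y))
(w + z(v(4)))**2 = (13 + 8*(1 - 12*4)/(-6 - 12*4))**2 = (13 + 8*(1 - 48)/(-6 - 48))**2 = (13 + 8*(-47)/(-54))**2 = (13 + 8*(-1/54)*(-47))**2 = (13 + 188/27)**2 = (539/27)**2 = 290521/729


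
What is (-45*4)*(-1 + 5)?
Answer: -720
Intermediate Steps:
(-45*4)*(-1 + 5) = -180*4 = -720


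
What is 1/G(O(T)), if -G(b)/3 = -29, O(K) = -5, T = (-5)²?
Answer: 1/87 ≈ 0.011494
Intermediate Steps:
T = 25
G(b) = 87 (G(b) = -3*(-29) = 87)
1/G(O(T)) = 1/87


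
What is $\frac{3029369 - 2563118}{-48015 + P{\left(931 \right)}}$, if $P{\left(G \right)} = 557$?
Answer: $- \frac{466251}{47458} \approx -9.8245$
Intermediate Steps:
$\frac{3029369 - 2563118}{-48015 + P{\left(931 \right)}} = \frac{3029369 - 2563118}{-48015 + 557} = \frac{466251}{-47458} = 466251 \left(- \frac{1}{47458}\right) = - \frac{466251}{47458}$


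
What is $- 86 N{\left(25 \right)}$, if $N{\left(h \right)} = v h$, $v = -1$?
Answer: $2150$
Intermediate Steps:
$N{\left(h \right)} = - h$
$- 86 N{\left(25 \right)} = - 86 \left(\left(-1\right) 25\right) = \left(-86\right) \left(-25\right) = 2150$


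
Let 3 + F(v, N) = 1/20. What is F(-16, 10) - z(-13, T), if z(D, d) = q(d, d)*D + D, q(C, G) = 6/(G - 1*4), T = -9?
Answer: 81/20 ≈ 4.0500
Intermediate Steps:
q(C, G) = 6/(-4 + G) (q(C, G) = 6/(G - 4) = 6/(-4 + G))
F(v, N) = -59/20 (F(v, N) = -3 + 1/20 = -59/20)
z(D, d) = D + 6*D/(-4 + d) (z(D, d) = (6/(-4 + d))*D + D = 6*D/(-4 + d) + D = D + 6*D/(-4 + d))
F(-16, 10) - z(-13, T) = -59/20 - (-13)*(2 - 9)/(-4 - 9) = -59/20 - (-13)*(-7)/(-13) = -59/20 - (-13)*(-1)*(-7)/13 = -59/20 - 1*(-7) = -59/20 + 7 = 81/20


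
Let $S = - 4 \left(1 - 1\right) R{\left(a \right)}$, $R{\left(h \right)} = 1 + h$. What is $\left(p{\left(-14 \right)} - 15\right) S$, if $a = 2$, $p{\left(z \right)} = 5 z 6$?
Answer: $0$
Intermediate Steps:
$p{\left(z \right)} = 30 z$
$S = 0$ ($S = - 4 \left(1 - 1\right) \left(1 + 2\right) = \left(-4\right) 0 \cdot 3 = 0 \cdot 3 = 0$)
$\left(p{\left(-14 \right)} - 15\right) S = \left(30 \left(-14\right) - 15\right) 0 = \left(-420 - 15\right) 0 = \left(-435\right) 0 = 0$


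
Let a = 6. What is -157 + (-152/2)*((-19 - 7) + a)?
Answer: 1363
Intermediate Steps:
-157 + (-152/2)*((-19 - 7) + a) = -157 + (-152/2)*((-19 - 7) + 6) = -157 + (-152*1/2)*(-26 + 6) = -157 - 76*(-20) = -157 + 1520 = 1363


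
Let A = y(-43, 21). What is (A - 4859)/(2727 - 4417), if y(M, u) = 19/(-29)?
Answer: 14093/4901 ≈ 2.8755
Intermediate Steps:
y(M, u) = -19/29 (y(M, u) = 19*(-1/29) = -19/29)
A = -19/29 ≈ -0.65517
(A - 4859)/(2727 - 4417) = (-19/29 - 4859)/(2727 - 4417) = -140930/29/(-1690) = -140930/29*(-1/1690) = 14093/4901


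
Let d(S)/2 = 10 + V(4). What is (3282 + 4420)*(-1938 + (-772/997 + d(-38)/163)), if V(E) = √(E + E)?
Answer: -2426532152228/162511 + 30808*√2/163 ≈ -1.4931e+7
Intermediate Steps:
V(E) = √2*√E (V(E) = √(2*E) = √2*√E)
d(S) = 20 + 4*√2 (d(S) = 2*(10 + √2*√4) = 2*(10 + √2*2) = 2*(10 + 2*√2) = 20 + 4*√2)
(3282 + 4420)*(-1938 + (-772/997 + d(-38)/163)) = (3282 + 4420)*(-1938 + (-772/997 + (20 + 4*√2)/163)) = 7702*(-1938 + (-772*1/997 + (20 + 4*√2)*(1/163))) = 7702*(-1938 + (-772/997 + (20/163 + 4*√2/163))) = 7702*(-1938 + (-105896/162511 + 4*√2/163)) = 7702*(-315052214/162511 + 4*√2/163) = -2426532152228/162511 + 30808*√2/163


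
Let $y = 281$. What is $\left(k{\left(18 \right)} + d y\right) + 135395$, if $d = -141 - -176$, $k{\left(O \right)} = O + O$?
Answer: $145266$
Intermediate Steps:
$k{\left(O \right)} = 2 O$
$d = 35$ ($d = -141 + 176 = 35$)
$\left(k{\left(18 \right)} + d y\right) + 135395 = \left(2 \cdot 18 + 35 \cdot 281\right) + 135395 = \left(36 + 9835\right) + 135395 = 9871 + 135395 = 145266$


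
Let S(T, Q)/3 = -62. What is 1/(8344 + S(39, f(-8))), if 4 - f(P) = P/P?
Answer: 1/8158 ≈ 0.00012258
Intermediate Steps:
f(P) = 3 (f(P) = 4 - P/P = 4 - 1*1 = 4 - 1 = 3)
S(T, Q) = -186 (S(T, Q) = 3*(-62) = -186)
1/(8344 + S(39, f(-8))) = 1/(8344 - 186) = 1/8158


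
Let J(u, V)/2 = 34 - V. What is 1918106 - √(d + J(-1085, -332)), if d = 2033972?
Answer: 1918106 - 4*√127169 ≈ 1.9167e+6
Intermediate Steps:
J(u, V) = 68 - 2*V (J(u, V) = 2*(34 - V) = 68 - 2*V)
1918106 - √(d + J(-1085, -332)) = 1918106 - √(2033972 + (68 - 2*(-332))) = 1918106 - √(2033972 + (68 + 664)) = 1918106 - √(2033972 + 732) = 1918106 - √2034704 = 1918106 - 4*√127169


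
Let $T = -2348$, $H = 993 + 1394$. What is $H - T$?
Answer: $4735$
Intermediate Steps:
$H = 2387$
$H - T = 2387 - -2348 = 2387 + 2348 = 4735$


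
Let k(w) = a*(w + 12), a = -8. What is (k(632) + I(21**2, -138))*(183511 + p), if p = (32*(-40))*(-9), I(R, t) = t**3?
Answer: -513560309944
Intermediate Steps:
k(w) = -96 - 8*w (k(w) = -8*(w + 12) = -8*(12 + w) = -96 - 8*w)
p = 11520 (p = -1280*(-9) = 11520)
(k(632) + I(21**2, -138))*(183511 + p) = ((-96 - 8*632) + (-138)**3)*(183511 + 11520) = ((-96 - 5056) - 2628072)*195031 = (-5152 - 2628072)*195031 = -2633224*195031 = -513560309944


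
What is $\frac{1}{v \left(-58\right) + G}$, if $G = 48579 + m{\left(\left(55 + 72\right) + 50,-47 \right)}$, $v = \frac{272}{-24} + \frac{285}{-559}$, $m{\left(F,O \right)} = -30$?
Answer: $\frac{1677}{82568611} \approx 2.031 \cdot 10^{-5}$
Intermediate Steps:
$v = - \frac{19861}{1677}$ ($v = 272 \left(- \frac{1}{24}\right) + 285 \left(- \frac{1}{559}\right) = - \frac{34}{3} - \frac{285}{559} = - \frac{19861}{1677} \approx -11.843$)
$G = 48549$ ($G = 48579 - 30 = 48549$)
$\frac{1}{v \left(-58\right) + G} = \frac{1}{\left(- \frac{19861}{1677}\right) \left(-58\right) + 48549} = \frac{1}{\frac{1151938}{1677} + 48549} = \frac{1}{\frac{82568611}{1677}} = \frac{1677}{82568611}$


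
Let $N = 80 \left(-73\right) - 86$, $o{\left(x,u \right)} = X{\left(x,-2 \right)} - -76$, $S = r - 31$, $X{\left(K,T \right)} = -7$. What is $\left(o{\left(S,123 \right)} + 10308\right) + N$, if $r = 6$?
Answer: $4451$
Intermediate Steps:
$S = -25$ ($S = 6 - 31 = -25$)
$o{\left(x,u \right)} = 69$ ($o{\left(x,u \right)} = -7 - -76 = -7 + 76 = 69$)
$N = -5926$ ($N = -5840 - 86 = -5926$)
$\left(o{\left(S,123 \right)} + 10308\right) + N = \left(69 + 10308\right) - 5926 = 10377 - 5926 = 4451$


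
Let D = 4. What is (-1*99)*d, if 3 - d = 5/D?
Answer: -693/4 ≈ -173.25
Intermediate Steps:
d = 7/4 (d = 3 - 5/4 = 7/4 ≈ 1.7500)
(-1*99)*d = -1*99*(7/4) = -99*7/4 = -693/4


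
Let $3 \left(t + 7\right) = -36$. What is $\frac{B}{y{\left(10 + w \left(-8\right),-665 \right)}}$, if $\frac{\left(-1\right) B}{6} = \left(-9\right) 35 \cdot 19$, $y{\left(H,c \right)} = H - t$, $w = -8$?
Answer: $\frac{11970}{31} \approx 386.13$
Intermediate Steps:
$t = -19$ ($t = -7 + \frac{1}{3} \left(-36\right) = -7 - 12 = -19$)
$y{\left(H,c \right)} = 19 + H$ ($y{\left(H,c \right)} = H - -19 = H + 19 = 19 + H$)
$B = 35910$ ($B = - 6 \left(-9\right) 35 \cdot 19 = - 6 \left(\left(-315\right) 19\right) = \left(-6\right) \left(-5985\right) = 35910$)
$\frac{B}{y{\left(10 + w \left(-8\right),-665 \right)}} = \frac{35910}{19 + \left(10 - -64\right)} = \frac{35910}{19 + \left(10 + 64\right)} = \frac{35910}{19 + 74} = \frac{35910}{93} = 35910 \cdot \frac{1}{93} = \frac{11970}{31}$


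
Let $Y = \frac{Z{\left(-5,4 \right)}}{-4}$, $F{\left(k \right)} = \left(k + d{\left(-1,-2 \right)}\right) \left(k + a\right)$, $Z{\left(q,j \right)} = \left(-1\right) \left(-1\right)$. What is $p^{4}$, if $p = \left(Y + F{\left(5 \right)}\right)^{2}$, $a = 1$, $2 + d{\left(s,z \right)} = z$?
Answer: $\frac{78310985281}{65536} \approx 1.1949 \cdot 10^{6}$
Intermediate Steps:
$d{\left(s,z \right)} = -2 + z$
$Z{\left(q,j \right)} = 1$
$F{\left(k \right)} = \left(1 + k\right) \left(-4 + k\right)$ ($F{\left(k \right)} = \left(k - 4\right) \left(k + 1\right) = \left(k - 4\right) \left(1 + k\right) = \left(-4 + k\right) \left(1 + k\right) = \left(1 + k\right) \left(-4 + k\right)$)
$Y = - \frac{1}{4}$ ($Y = 1 \frac{1}{-4} = 1 \left(- \frac{1}{4}\right) = - \frac{1}{4} \approx -0.25$)
$p = \frac{529}{16}$ ($p = \left(- \frac{1}{4} - \left(19 - 25\right)\right)^{2} = \left(- \frac{1}{4} - -6\right)^{2} = \left(- \frac{1}{4} + 6\right)^{2} = \left(\frac{23}{4}\right)^{2} = \frac{529}{16} \approx 33.063$)
$p^{4} = \left(\frac{529}{16}\right)^{4} = \frac{78310985281}{65536}$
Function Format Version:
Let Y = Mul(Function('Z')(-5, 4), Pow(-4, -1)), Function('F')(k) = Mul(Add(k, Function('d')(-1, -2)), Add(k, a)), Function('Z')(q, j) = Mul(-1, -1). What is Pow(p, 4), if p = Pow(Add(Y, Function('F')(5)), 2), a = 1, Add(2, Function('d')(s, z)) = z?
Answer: Rational(78310985281, 65536) ≈ 1.1949e+6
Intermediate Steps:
Function('d')(s, z) = Add(-2, z)
Function('Z')(q, j) = 1
Function('F')(k) = Mul(Add(1, k), Add(-4, k)) (Function('F')(k) = Mul(Add(k, Add(-2, -2)), Add(k, 1)) = Mul(Add(k, -4), Add(1, k)) = Mul(Add(-4, k), Add(1, k)) = Mul(Add(1, k), Add(-4, k)))
Y = Rational(-1, 4) (Y = Mul(1, Pow(-4, -1)) = Mul(1, Rational(-1, 4)) = Rational(-1, 4) ≈ -0.25000)
p = Rational(529, 16) (p = Pow(Add(Rational(-1, 4), Add(-4, Pow(5, 2), Mul(-3, 5))), 2) = Pow(Add(Rational(-1, 4), Add(-4, 25, -15)), 2) = Pow(Add(Rational(-1, 4), 6), 2) = Pow(Rational(23, 4), 2) = Rational(529, 16) ≈ 33.063)
Pow(p, 4) = Pow(Rational(529, 16), 4) = Rational(78310985281, 65536)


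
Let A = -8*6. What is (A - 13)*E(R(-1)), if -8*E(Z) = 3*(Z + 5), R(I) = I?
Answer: 183/2 ≈ 91.500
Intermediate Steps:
E(Z) = -15/8 - 3*Z/8 (E(Z) = -3*(Z + 5)/8 = -3*(5 + Z)/8 = -(15 + 3*Z)/8 = -15/8 - 3*Z/8)
A = -48
(A - 13)*E(R(-1)) = (-48 - 13)*(-15/8 - 3/8*(-1)) = -61*(-15/8 + 3/8) = -61*(-3/2) = 183/2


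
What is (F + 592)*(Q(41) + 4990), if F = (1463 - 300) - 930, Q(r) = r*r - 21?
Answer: 5486250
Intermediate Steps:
Q(r) = -21 + r² (Q(r) = r² - 21 = -21 + r²)
F = 233 (F = 1163 - 930 = 233)
(F + 592)*(Q(41) + 4990) = (233 + 592)*((-21 + 41²) + 4990) = 825*((-21 + 1681) + 4990) = 825*(1660 + 4990) = 825*6650 = 5486250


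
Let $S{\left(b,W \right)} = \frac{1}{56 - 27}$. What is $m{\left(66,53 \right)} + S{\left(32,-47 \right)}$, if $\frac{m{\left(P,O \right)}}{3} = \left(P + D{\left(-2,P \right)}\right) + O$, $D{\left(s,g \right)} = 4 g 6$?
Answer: $\frac{148162}{29} \approx 5109.0$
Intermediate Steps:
$S{\left(b,W \right)} = \frac{1}{29}$
$D{\left(s,g \right)} = 24 g$
$m{\left(P,O \right)} = 3 O + 75 P$ ($m{\left(P,O \right)} = 3 \left(\left(P + 24 P\right) + O\right) = 3 \left(25 P + O\right) = 3 \left(O + 25 P\right) = 3 O + 75 P$)
$m{\left(66,53 \right)} + S{\left(32,-47 \right)} = \left(3 \cdot 53 + 75 \cdot 66\right) + \frac{1}{29} = \left(159 + 4950\right) + \frac{1}{29} = 5109 + \frac{1}{29} = \frac{148162}{29}$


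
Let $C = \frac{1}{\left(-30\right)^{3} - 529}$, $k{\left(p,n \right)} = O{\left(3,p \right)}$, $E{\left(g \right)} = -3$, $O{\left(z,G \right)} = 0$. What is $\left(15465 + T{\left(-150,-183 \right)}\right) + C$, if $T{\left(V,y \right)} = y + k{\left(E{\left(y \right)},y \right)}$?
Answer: $\frac{420698177}{27529} \approx 15282.0$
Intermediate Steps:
$k{\left(p,n \right)} = 0$
$T{\left(V,y \right)} = y$ ($T{\left(V,y \right)} = y + 0 = y$)
$C = - \frac{1}{27529}$ ($C = \frac{1}{-27000 - 529} = \frac{1}{-27529} = - \frac{1}{27529} \approx -3.6325 \cdot 10^{-5}$)
$\left(15465 + T{\left(-150,-183 \right)}\right) + C = \left(15465 - 183\right) - \frac{1}{27529} = 15282 - \frac{1}{27529} = \frac{420698177}{27529}$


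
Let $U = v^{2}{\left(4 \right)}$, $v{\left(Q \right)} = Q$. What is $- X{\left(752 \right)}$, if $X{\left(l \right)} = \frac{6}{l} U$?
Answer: $- \frac{6}{47} \approx -0.12766$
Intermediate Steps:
$U = 16$ ($U = 4^{2} = 16$)
$X{\left(l \right)} = \frac{96}{l}$ ($X{\left(l \right)} = \frac{6}{l} 16 = \frac{96}{l}$)
$- X{\left(752 \right)} = - \frac{96}{752} = \left(-1\right) \frac{6}{47} = - \frac{6}{47}$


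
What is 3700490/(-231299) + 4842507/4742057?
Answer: -16427867481337/1096833042043 ≈ -14.978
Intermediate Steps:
3700490/(-231299) + 4842507/4742057 = 3700490*(-1/231299) + 4842507*(1/4742057) = -3700490/231299 + 4842507/4742057 = -16427867481337/1096833042043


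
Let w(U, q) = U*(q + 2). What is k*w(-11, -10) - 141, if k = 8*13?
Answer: 9011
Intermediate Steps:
k = 104
w(U, q) = U*(2 + q)
k*w(-11, -10) - 141 = 104*(-11*(2 - 10)) - 141 = 104*(-11*(-8)) - 141 = 104*88 - 141 = 9152 - 141 = 9011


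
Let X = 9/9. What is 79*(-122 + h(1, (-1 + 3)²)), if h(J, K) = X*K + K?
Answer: -9006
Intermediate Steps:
X = 1 (X = 9*(⅑) = 1)
h(J, K) = 2*K (h(J, K) = 1*K + K = K + K = 2*K)
79*(-122 + h(1, (-1 + 3)²)) = 79*(-122 + 2*(-1 + 3)²) = 79*(-122 + 2*2²) = 79*(-122 + 2*4) = 79*(-122 + 8) = 79*(-114) = -9006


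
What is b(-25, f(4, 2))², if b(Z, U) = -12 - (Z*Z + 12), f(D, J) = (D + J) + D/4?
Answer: 421201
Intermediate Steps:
f(D, J) = J + 5*D/4 (f(D, J) = (D + J) + D*(¼) = (D + J) + D/4 = J + 5*D/4)
b(Z, U) = -24 - Z² (b(Z, U) = -12 - (Z² + 12) = -12 - (12 + Z²) = -12 + (-12 - Z²) = -24 - Z²)
b(-25, f(4, 2))² = (-24 - 1*(-25)²)² = (-24 - 1*625)² = (-24 - 625)² = (-649)² = 421201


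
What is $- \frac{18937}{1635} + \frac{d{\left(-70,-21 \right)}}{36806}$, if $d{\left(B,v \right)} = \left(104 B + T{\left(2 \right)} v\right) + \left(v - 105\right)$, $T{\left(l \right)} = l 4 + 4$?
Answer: $- \frac{50679718}{4298415} \approx -11.79$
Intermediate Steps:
$T{\left(l \right)} = 4 + 4 l$ ($T{\left(l \right)} = 4 l + 4 = 4 + 4 l$)
$d{\left(B,v \right)} = -105 + 13 v + 104 B$ ($d{\left(B,v \right)} = \left(104 B + \left(4 + 4 \cdot 2\right) v\right) + \left(v - 105\right) = \left(104 B + \left(4 + 8\right) v\right) + \left(-105 + v\right) = \left(104 B + 12 v\right) + \left(-105 + v\right) = \left(12 v + 104 B\right) + \left(-105 + v\right) = -105 + 13 v + 104 B$)
$- \frac{18937}{1635} + \frac{d{\left(-70,-21 \right)}}{36806} = - \frac{18937}{1635} + \frac{-105 + 13 \left(-21\right) + 104 \left(-70\right)}{36806} = \left(-18937\right) \frac{1}{1635} + \left(-105 - 273 - 7280\right) \frac{1}{36806} = - \frac{18937}{1635} - \frac{547}{2629} = - \frac{50679718}{4298415}$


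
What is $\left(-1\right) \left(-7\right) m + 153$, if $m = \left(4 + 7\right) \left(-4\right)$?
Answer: $-155$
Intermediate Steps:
$m = -44$ ($m = 11 \left(-4\right) = -44$)
$\left(-1\right) \left(-7\right) m + 153 = \left(-1\right) \left(-7\right) \left(-44\right) + 153 = 7 \left(-44\right) + 153 = -308 + 153 = -155$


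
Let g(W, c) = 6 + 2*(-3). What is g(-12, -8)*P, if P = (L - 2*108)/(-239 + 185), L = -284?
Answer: 0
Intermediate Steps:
g(W, c) = 0 (g(W, c) = 6 - 6 = 0)
P = 250/27 (P = (-284 - 2*108)/(-239 + 185) = (-284 - 216)/(-54) = -500*(-1/54) = 250/27 ≈ 9.2593)
g(-12, -8)*P = 0*(250/27) = 0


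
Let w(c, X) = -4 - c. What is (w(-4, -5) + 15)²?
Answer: 225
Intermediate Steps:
(w(-4, -5) + 15)² = ((-4 - 1*(-4)) + 15)² = ((-4 + 4) + 15)² = (0 + 15)² = 15² = 225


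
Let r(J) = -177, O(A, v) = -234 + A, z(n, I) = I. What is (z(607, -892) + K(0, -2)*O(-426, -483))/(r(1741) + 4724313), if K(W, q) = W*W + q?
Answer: 107/1181034 ≈ 9.0599e-5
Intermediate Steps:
K(W, q) = q + W² (K(W, q) = W² + q = q + W²)
(z(607, -892) + K(0, -2)*O(-426, -483))/(r(1741) + 4724313) = (-892 + (-2 + 0²)*(-234 - 426))/(-177 + 4724313) = (-892 + (-2 + 0)*(-660))/4724136 = (-892 - 2*(-660))*(1/4724136) = (-892 + 1320)*(1/4724136) = 428*(1/4724136) = 107/1181034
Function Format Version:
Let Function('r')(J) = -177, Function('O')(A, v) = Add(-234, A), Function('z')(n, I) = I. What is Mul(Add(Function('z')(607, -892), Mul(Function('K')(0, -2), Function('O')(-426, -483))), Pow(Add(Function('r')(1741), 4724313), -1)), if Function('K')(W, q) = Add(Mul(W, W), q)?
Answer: Rational(107, 1181034) ≈ 9.0599e-5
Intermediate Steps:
Function('K')(W, q) = Add(q, Pow(W, 2)) (Function('K')(W, q) = Add(Pow(W, 2), q) = Add(q, Pow(W, 2)))
Mul(Add(Function('z')(607, -892), Mul(Function('K')(0, -2), Function('O')(-426, -483))), Pow(Add(Function('r')(1741), 4724313), -1)) = Mul(Add(-892, Mul(Add(-2, Pow(0, 2)), Add(-234, -426))), Pow(Add(-177, 4724313), -1)) = Mul(Add(-892, Mul(Add(-2, 0), -660)), Pow(4724136, -1)) = Mul(Add(-892, Mul(-2, -660)), Rational(1, 4724136)) = Mul(Add(-892, 1320), Rational(1, 4724136)) = Mul(428, Rational(1, 4724136)) = Rational(107, 1181034)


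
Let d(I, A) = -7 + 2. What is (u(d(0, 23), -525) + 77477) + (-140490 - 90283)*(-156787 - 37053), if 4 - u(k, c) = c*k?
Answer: 44733113176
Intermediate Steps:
d(I, A) = -5
u(k, c) = 4 - c*k
(u(d(0, 23), -525) + 77477) + (-140490 - 90283)*(-156787 - 37053) = ((4 - 1*(-525)*(-5)) + 77477) + (-140490 - 90283)*(-156787 - 37053) = ((4 - 2625) + 77477) - 230773*(-193840) = (-2621 + 77477) + 44733038320 = 74856 + 44733038320 = 44733113176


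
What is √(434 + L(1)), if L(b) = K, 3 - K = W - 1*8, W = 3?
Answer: √442 ≈ 21.024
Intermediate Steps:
K = 8 (K = 3 - (3 - 1*8) = 3 - (3 - 8) = 3 - 1*(-5) = 3 + 5 = 8)
L(b) = 8
√(434 + L(1)) = √(434 + 8) = √442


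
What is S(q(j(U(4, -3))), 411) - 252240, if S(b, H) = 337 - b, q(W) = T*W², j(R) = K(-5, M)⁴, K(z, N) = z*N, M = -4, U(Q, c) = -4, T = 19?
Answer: -486400251903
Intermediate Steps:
K(z, N) = N*z
j(R) = 160000 (j(R) = (-4*(-5))⁴ = 20⁴ = 160000)
q(W) = 19*W²
S(q(j(U(4, -3))), 411) - 252240 = (337 - 19*160000²) - 252240 = (337 - 19*25600000000) - 252240 = (337 - 1*486400000000) - 252240 = (337 - 486400000000) - 252240 = -486399999663 - 252240 = -486400251903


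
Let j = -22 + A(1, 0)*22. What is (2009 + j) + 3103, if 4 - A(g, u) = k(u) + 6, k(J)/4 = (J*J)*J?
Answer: 5046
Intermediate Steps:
k(J) = 4*J**3 (k(J) = 4*((J*J)*J) = 4*(J**2*J) = 4*J**3)
A(g, u) = -2 - 4*u**3 (A(g, u) = 4 - (4*u**3 + 6) = 4 - (6 + 4*u**3) = 4 + (-6 - 4*u**3) = -2 - 4*u**3)
j = -66 (j = -22 + (-2 - 4*0**3)*22 = -22 + (-2 - 4*0)*22 = -22 + (-2 + 0)*22 = -22 - 2*22 = -22 - 44 = -66)
(2009 + j) + 3103 = (2009 - 66) + 3103 = 1943 + 3103 = 5046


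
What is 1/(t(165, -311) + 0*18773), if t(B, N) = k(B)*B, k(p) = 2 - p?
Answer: -1/26895 ≈ -3.7182e-5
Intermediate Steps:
t(B, N) = B*(2 - B) (t(B, N) = (2 - B)*B = B*(2 - B))
1/(t(165, -311) + 0*18773) = 1/(165*(2 - 1*165) + 0*18773) = 1/(165*(2 - 165) + 0) = 1/(165*(-163) + 0) = 1/(-26895 + 0) = 1/(-26895) = -1/26895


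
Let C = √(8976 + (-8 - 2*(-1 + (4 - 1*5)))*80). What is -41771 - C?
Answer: -41771 - 4*√541 ≈ -41864.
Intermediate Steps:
C = 4*√541 (C = √(8976 + (-8 - 2*(-1 + (4 - 5)))*80) = √(8976 + (-8 - 2*(-1 - 1))*80) = √(8976 + (-8 - 2*(-2))*80) = √(8976 + (-8 + 4)*80) = √(8976 - 4*80) = √(8976 - 320) = √8656 = 4*√541 ≈ 93.038)
-41771 - C = -41771 - 4*√541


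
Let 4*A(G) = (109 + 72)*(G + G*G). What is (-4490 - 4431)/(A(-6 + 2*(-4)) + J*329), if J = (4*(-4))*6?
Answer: 17842/46697 ≈ 0.38208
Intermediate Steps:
A(G) = 181*G/4 + 181*G²/4 (A(G) = ((109 + 72)*(G + G*G))/4 = (181*(G + G²))/4 = (181*G + 181*G²)/4 = 181*G/4 + 181*G²/4)
J = -96 (J = -16*6 = -96)
(-4490 - 4431)/(A(-6 + 2*(-4)) + J*329) = (-4490 - 4431)/(181*(-6 + 2*(-4))*(1 + (-6 + 2*(-4)))/4 - 96*329) = -8921/(181*(-6 - 8)*(1 + (-6 - 8))/4 - 31584) = -8921/((181/4)*(-14)*(1 - 14) - 31584) = -8921/((181/4)*(-14)*(-13) - 31584) = -8921/(16471/2 - 31584) = -8921/(-46697/2) = -8921*(-2/46697) = 17842/46697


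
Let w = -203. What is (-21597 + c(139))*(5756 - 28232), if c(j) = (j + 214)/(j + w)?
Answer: 7768610259/16 ≈ 4.8554e+8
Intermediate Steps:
c(j) = (214 + j)/(-203 + j) (c(j) = (j + 214)/(j - 203) = (214 + j)/(-203 + j))
(-21597 + c(139))*(5756 - 28232) = (-21597 + (214 + 139)/(-203 + 139))*(5756 - 28232) = (-21597 + 353/(-64))*(-22476) = (-21597 - 1/64*353)*(-22476) = (-21597 - 353/64)*(-22476) = -1382561/64*(-22476) = 7768610259/16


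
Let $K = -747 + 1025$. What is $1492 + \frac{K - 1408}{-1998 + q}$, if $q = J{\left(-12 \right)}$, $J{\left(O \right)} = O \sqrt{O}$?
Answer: $\frac{55193573}{36979} - \frac{2260 i \sqrt{3}}{332811} \approx 1492.6 - 0.011762 i$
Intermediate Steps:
$J{\left(O \right)} = O^{\frac{3}{2}}$
$K = 278$
$q = - 24 i \sqrt{3}$ ($q = \left(-12\right)^{\frac{3}{2}} = - 24 i \sqrt{3} \approx - 41.569 i$)
$1492 + \frac{K - 1408}{-1998 + q} = 1492 + \frac{278 - 1408}{-1998 - 24 i \sqrt{3}} = 1492 - \frac{1130}{-1998 - 24 i \sqrt{3}}$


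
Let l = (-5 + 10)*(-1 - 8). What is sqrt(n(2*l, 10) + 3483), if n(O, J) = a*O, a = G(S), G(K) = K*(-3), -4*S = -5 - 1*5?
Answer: 3*sqrt(462) ≈ 64.483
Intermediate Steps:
l = -45 (l = 5*(-9) = -45)
S = 5/2 (S = -(-5 - 1*5)/4 = -(-5 - 5)/4 = -1/4*(-10) = 5/2 ≈ 2.5000)
G(K) = -3*K
a = -15/2 (a = -3*5/2 = -15/2 ≈ -7.5000)
n(O, J) = -15*O/2
sqrt(n(2*l, 10) + 3483) = sqrt(-15*(-45) + 3483) = sqrt(-15/2*(-90) + 3483) = sqrt(675 + 3483) = sqrt(4158) = 3*sqrt(462)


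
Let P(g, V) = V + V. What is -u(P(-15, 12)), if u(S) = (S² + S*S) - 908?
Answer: -244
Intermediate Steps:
P(g, V) = 2*V
u(S) = -908 + 2*S² (u(S) = (S² + S²) - 908 = 2*S² - 908 = -908 + 2*S²)
-u(P(-15, 12)) = -(-908 + 2*(2*12)²) = -(-908 + 2*24²) = -(-908 + 2*576) = -(-908 + 1152) = -1*244 = -244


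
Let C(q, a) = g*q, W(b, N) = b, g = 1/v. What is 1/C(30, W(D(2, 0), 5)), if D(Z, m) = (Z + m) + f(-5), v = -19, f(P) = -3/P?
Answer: -19/30 ≈ -0.63333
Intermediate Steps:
D(Z, m) = 3/5 + Z + m (D(Z, m) = (Z + m) - 3/(-5) = (Z + m) - 3*(-1/5) = (Z + m) + 3/5 = 3/5 + Z + m)
g = -1/19 (g = 1/(-19) = -1/19 ≈ -0.052632)
C(q, a) = -q/19
1/C(30, W(D(2, 0), 5)) = 1/(-1/19*30) = 1/(-30/19) = -19/30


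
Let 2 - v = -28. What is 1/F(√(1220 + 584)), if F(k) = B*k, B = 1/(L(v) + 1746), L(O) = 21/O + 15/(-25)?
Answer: 17461*√451/9020 ≈ 41.110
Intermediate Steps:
v = 30 (v = 2 - 1*(-28) = 2 + 28 = 30)
L(O) = -⅗ + 21/O (L(O) = 21/O + 15*(-1/25) = 21/O - ⅗ = -⅗ + 21/O)
B = 10/17461 (B = 1/((-⅗ + 21/30) + 1746) = 1/((-⅗ + 21*(1/30)) + 1746) = 1/((-⅗ + 7/10) + 1746) = 1/(⅒ + 1746) = 1/(17461/10) = 10/17461 ≈ 0.00057270)
F(k) = 10*k/17461
1/F(√(1220 + 584)) = 1/(10*√(1220 + 584)/17461) = 1/(10*√1804/17461) = 1/(10*(2*√451)/17461) = 1/(20*√451/17461) = 17461*√451/9020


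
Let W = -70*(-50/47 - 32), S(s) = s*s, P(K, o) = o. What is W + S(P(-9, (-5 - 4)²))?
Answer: 417147/47 ≈ 8875.5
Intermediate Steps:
S(s) = s²
W = 108780/47 (W = -70*(-50*1/47 - 32) = -70*(-50/47 - 32) = -70*(-1554/47) = 108780/47 ≈ 2314.5)
W + S(P(-9, (-5 - 4)²)) = 108780/47 + ((-5 - 4)²)² = 108780/47 + ((-9)²)² = 108780/47 + 81² = 108780/47 + 6561 = 417147/47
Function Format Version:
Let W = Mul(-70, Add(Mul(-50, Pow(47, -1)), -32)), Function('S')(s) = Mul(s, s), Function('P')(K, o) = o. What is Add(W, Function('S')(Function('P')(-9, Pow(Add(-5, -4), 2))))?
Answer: Rational(417147, 47) ≈ 8875.5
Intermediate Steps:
Function('S')(s) = Pow(s, 2)
W = Rational(108780, 47) (W = Mul(-70, Add(Mul(-50, Rational(1, 47)), -32)) = Mul(-70, Add(Rational(-50, 47), -32)) = Mul(-70, Rational(-1554, 47)) = Rational(108780, 47) ≈ 2314.5)
Add(W, Function('S')(Function('P')(-9, Pow(Add(-5, -4), 2)))) = Add(Rational(108780, 47), Pow(Pow(Add(-5, -4), 2), 2)) = Add(Rational(108780, 47), Pow(Pow(-9, 2), 2)) = Add(Rational(108780, 47), Pow(81, 2)) = Add(Rational(108780, 47), 6561) = Rational(417147, 47)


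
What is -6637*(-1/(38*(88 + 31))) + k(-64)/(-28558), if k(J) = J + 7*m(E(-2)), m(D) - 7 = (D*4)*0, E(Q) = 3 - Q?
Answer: 47401819/32284819 ≈ 1.4682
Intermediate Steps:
m(D) = 7 (m(D) = 7 + (D*4)*0 = 7 + (4*D)*0 = 7 + 0 = 7)
k(J) = 49 + J (k(J) = J + 7*7 = J + 49 = 49 + J)
-6637*(-1/(38*(88 + 31))) + k(-64)/(-28558) = -6637*(-1/(38*(88 + 31))) + (49 - 64)/(-28558) = -6637/(119*(-38)) - 15*(-1/28558) = -6637/(-4522) + 15/28558 = -6637*(-1/4522) + 15/28558 = 6637/4522 + 15/28558 = 47401819/32284819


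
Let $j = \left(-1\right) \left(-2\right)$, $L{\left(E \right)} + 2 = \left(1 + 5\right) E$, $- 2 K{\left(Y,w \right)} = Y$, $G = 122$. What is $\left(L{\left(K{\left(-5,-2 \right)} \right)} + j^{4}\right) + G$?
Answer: $151$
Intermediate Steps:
$K{\left(Y,w \right)} = - \frac{Y}{2}$
$L{\left(E \right)} = -2 + 6 E$ ($L{\left(E \right)} = -2 + \left(1 + 5\right) E = -2 + 6 E$)
$j = 2$
$\left(L{\left(K{\left(-5,-2 \right)} \right)} + j^{4}\right) + G = \left(\left(-2 + 6 \left(\left(- \frac{1}{2}\right) \left(-5\right)\right)\right) + 2^{4}\right) + 122 = \left(\left(-2 + 6 \cdot \frac{5}{2}\right) + 16\right) + 122 = \left(\left(-2 + 15\right) + 16\right) + 122 = \left(13 + 16\right) + 122 = 29 + 122 = 151$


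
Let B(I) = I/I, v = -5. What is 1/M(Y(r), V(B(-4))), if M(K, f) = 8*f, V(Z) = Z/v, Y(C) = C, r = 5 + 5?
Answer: -5/8 ≈ -0.62500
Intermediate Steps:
B(I) = 1
r = 10
V(Z) = -Z/5 (V(Z) = Z/(-5) = Z*(-⅕) = -Z/5)
1/M(Y(r), V(B(-4))) = 1/(8*(-⅕*1)) = 1/(8*(-⅕)) = 1/(-8/5) = -5/8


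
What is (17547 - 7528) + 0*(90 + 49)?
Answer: 10019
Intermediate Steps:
(17547 - 7528) + 0*(90 + 49) = 10019 + 0*139 = 10019 + 0 = 10019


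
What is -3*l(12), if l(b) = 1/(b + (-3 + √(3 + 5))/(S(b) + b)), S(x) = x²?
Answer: -874692/3493153 + 936*√2/3493153 ≈ -0.25002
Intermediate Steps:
l(b) = 1/(b + (-3 + 2*√2)/(b + b²)) (l(b) = 1/(b + (-3 + √(3 + 5))/(b² + b)) = 1/(b + (-3 + √8)/(b + b²)) = 1/(b + (-3 + 2*√2)/(b + b²)))
-3*l(12) = -36*(1 + 12)/(-3 + 12² + 12³ + 2*√2) = -36*13/(-3 + 144 + 1728 + 2*√2) = -36*13/(1869 + 2*√2) = -468/(1869 + 2*√2)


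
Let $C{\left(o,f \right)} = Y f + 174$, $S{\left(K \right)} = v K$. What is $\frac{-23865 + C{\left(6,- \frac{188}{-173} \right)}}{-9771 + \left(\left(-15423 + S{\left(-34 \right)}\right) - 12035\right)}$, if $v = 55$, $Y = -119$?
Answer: $\frac{4120915}{6764127} \approx 0.60923$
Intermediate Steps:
$S{\left(K \right)} = 55 K$
$C{\left(o,f \right)} = 174 - 119 f$ ($C{\left(o,f \right)} = - 119 f + 174 = 174 - 119 f$)
$\frac{-23865 + C{\left(6,- \frac{188}{-173} \right)}}{-9771 + \left(\left(-15423 + S{\left(-34 \right)}\right) - 12035\right)} = \frac{-23865 + \left(174 - 119 \left(- \frac{188}{-173}\right)\right)}{-9771 + \left(\left(-15423 + 55 \left(-34\right)\right) - 12035\right)} = \frac{-23865 + \left(174 - 119 \left(\left(-188\right) \left(- \frac{1}{173}\right)\right)\right)}{-9771 - 29328} = \frac{-23865 + \left(174 - \frac{22372}{173}\right)}{-9771 - 29328} = \frac{-23865 + \frac{7730}{173}}{-39099} = \left(- \frac{4120915}{173}\right) \left(- \frac{1}{39099}\right) = \frac{4120915}{6764127}$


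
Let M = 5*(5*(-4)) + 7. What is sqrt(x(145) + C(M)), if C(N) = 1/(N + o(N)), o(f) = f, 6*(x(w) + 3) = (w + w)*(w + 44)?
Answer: sqrt(315930486)/186 ≈ 95.562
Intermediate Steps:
x(w) = -3 + w*(44 + w)/3 (x(w) = -3 + ((w + w)*(w + 44))/6 = -3 + ((2*w)*(44 + w))/6 = -3 + (2*w*(44 + w))/6 = -3 + w*(44 + w)/3)
M = -93 (M = 5*(-20) + 7 = -100 + 7 = -93)
C(N) = 1/(2*N) (C(N) = 1/(N + N) = 1/(2*N))
sqrt(x(145) + C(M)) = sqrt((-3 + (1/3)*145**2 + (44/3)*145) + (1/2)/(-93)) = sqrt((-3 + (1/3)*21025 + 6380/3) + (1/2)*(-1/93)) = sqrt((-3 + 21025/3 + 6380/3) - 1/186) = sqrt(9132 - 1/186) = sqrt(1698551/186) = sqrt(315930486)/186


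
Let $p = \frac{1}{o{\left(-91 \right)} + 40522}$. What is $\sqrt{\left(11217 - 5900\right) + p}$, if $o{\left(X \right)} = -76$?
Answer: $\frac{\sqrt{966440915202}}{13482} \approx 72.918$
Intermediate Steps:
$p = \frac{1}{40446}$ ($p = \frac{1}{-76 + 40522} = \frac{1}{40446} \approx 2.4724 \cdot 10^{-5}$)
$\sqrt{\left(11217 - 5900\right) + p} = \sqrt{\left(11217 - 5900\right) + \frac{1}{40446}} = \sqrt{5317 + \frac{1}{40446}} = \sqrt{\frac{215051383}{40446}} = \frac{\sqrt{966440915202}}{13482}$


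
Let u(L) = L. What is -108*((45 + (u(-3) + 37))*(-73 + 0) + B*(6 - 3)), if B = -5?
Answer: 624456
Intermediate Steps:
-108*((45 + (u(-3) + 37))*(-73 + 0) + B*(6 - 3)) = -108*((45 + (-3 + 37))*(-73 + 0) - 5*(6 - 3)) = -108*((45 + 34)*(-73) - 5*3) = -108*(79*(-73) - 15) = -108*(-5767 - 15) = -108*(-5782) = 624456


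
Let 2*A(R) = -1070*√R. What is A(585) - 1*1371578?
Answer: -1371578 - 1605*√65 ≈ -1.3845e+6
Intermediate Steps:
A(R) = -535*√R (A(R) = (-1070*√R)/2 = -535*√R)
A(585) - 1*1371578 = -1605*√65 - 1*1371578 = -1605*√65 - 1371578 = -1371578 - 1605*√65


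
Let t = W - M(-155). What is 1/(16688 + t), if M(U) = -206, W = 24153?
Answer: 1/41047 ≈ 2.4362e-5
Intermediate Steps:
t = 24359 (t = 24153 - 1*(-206) = 24153 + 206 = 24359)
1/(16688 + t) = 1/(16688 + 24359) = 1/41047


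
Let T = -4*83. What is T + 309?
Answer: -23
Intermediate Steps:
T = -332
T + 309 = -332 + 309 = -23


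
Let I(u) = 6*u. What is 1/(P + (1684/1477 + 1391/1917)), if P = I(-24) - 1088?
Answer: -2831409/3483013153 ≈ -0.00081292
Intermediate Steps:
P = -1232 (P = 6*(-24) - 1088 = -144 - 1088 = -1232)
1/(P + (1684/1477 + 1391/1917)) = 1/(-1232 + (1684/1477 + 1391/1917)) = 1/(-1232 + 5282735/2831409) = 1/(-3483013153/2831409) = -2831409/3483013153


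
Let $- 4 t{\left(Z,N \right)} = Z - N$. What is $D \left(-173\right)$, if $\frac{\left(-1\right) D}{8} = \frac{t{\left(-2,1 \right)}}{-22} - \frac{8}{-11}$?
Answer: $\frac{10553}{11} \approx 959.36$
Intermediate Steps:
$t{\left(Z,N \right)} = - \frac{Z}{4} + \frac{N}{4}$ ($t{\left(Z,N \right)} = - \frac{Z - N}{4} = - \frac{Z}{4} + \frac{N}{4}$)
$D = - \frac{61}{11}$ ($D = - 8 \left(\frac{\left(- \frac{1}{4}\right) \left(-2\right) + \frac{1}{4} \cdot 1}{-22} - \frac{8}{-11}\right) = - 8 \left(\left(\frac{1}{2} + \frac{1}{4}\right) \left(- \frac{1}{22}\right) - - \frac{8}{11}\right) = - 8 \left(\frac{3}{4} \left(- \frac{1}{22}\right) + \frac{8}{11}\right) = - 8 \left(- \frac{3}{88} + \frac{8}{11}\right) = \left(-8\right) \frac{61}{88} = - \frac{61}{11} \approx -5.5455$)
$D \left(-173\right) = \left(- \frac{61}{11}\right) \left(-173\right) = \frac{10553}{11}$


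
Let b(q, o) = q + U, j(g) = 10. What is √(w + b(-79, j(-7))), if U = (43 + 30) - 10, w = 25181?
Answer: √25165 ≈ 158.63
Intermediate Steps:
U = 63 (U = 73 - 10 = 63)
b(q, o) = 63 + q (b(q, o) = q + 63 = 63 + q)
√(w + b(-79, j(-7))) = √(25181 + (63 - 79)) = √(25181 - 16) = √25165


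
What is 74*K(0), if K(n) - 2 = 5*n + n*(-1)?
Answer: 148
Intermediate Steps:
K(n) = 2 + 4*n (K(n) = 2 + (5*n + n*(-1)) = 2 + (5*n - n) = 2 + 4*n)
74*K(0) = 74*(2 + 4*0) = 74*(2 + 0) = 74*2 = 148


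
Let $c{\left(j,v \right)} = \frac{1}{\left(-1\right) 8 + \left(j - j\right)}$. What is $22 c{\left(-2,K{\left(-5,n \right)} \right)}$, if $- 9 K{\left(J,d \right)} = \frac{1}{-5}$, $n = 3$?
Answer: $- \frac{11}{4} \approx -2.75$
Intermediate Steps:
$K{\left(J,d \right)} = \frac{1}{45}$ ($K{\left(J,d \right)} = - \frac{1}{9 \left(-5\right)} = \left(- \frac{1}{9}\right) \left(- \frac{1}{5}\right) = \frac{1}{45}$)
$c{\left(j,v \right)} = - \frac{1}{8}$ ($c{\left(j,v \right)} = \frac{1}{-8 + 0} = \frac{1}{-8} = - \frac{1}{8}$)
$22 c{\left(-2,K{\left(-5,n \right)} \right)} = 22 \left(- \frac{1}{8}\right) = - \frac{11}{4}$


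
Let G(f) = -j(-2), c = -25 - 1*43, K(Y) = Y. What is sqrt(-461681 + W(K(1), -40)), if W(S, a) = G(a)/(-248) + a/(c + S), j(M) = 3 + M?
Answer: I*sqrt(31866503388386)/8308 ≈ 679.47*I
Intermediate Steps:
c = -68 (c = -25 - 43 = -68)
G(f) = -1 (G(f) = -(3 - 2) = -1*1 = -1)
W(S, a) = 1/248 + a/(-68 + S) (W(S, a) = -1/(-248) + a/(-68 + S) = -1*(-1/248) + a/(-68 + S) = 1/248 + a/(-68 + S))
sqrt(-461681 + W(K(1), -40)) = sqrt(-461681 + (-68 + 1 + 248*(-40))/(248*(-68 + 1))) = sqrt(-461681 + (1/248)*(-68 + 1 - 9920)/(-67)) = sqrt(-461681 + (1/248)*(-1/67)*(-9987)) = sqrt(-461681 + 9987/16616) = sqrt(-7671281509/16616) = I*sqrt(31866503388386)/8308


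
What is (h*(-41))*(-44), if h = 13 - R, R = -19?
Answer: 57728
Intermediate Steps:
h = 32 (h = 13 - 1*(-19) = 13 + 19 = 32)
(h*(-41))*(-44) = (32*(-41))*(-44) = -1312*(-44) = 57728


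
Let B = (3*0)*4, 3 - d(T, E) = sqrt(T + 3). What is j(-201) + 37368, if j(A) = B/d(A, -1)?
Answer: 37368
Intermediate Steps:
d(T, E) = 3 - sqrt(3 + T) (d(T, E) = 3 - sqrt(T + 3) = 3 - sqrt(3 + T))
B = 0 (B = 0*4 = 0)
j(A) = 0 (j(A) = 0/(3 - sqrt(3 + A)) = 0)
j(-201) + 37368 = 0 + 37368 = 37368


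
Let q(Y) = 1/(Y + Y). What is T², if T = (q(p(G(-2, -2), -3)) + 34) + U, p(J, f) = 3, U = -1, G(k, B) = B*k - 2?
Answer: 39601/36 ≈ 1100.0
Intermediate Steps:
G(k, B) = -2 + B*k
q(Y) = 1/(2*Y)
T = 199/6 (T = ((½)/3 + 34) - 1 = ((½)*(⅓) + 34) - 1 = (⅙ + 34) - 1 = 205/6 - 1 = 199/6 ≈ 33.167)
T² = (199/6)² = 39601/36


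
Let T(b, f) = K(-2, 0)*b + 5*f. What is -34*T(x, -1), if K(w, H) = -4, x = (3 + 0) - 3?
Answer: 170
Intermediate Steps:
x = 0 (x = 3 - 3 = 0)
T(b, f) = -4*b + 5*f
-34*T(x, -1) = -34*(-4*0 + 5*(-1)) = -34*(0 - 5) = -34*(-5) = 170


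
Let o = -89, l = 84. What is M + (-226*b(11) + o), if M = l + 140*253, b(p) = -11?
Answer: 37901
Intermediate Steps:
M = 35504 (M = 84 + 140*253 = 84 + 35420 = 35504)
M + (-226*b(11) + o) = 35504 + (-226*(-11) - 89) = 35504 + (2486 - 89) = 35504 + 2397 = 37901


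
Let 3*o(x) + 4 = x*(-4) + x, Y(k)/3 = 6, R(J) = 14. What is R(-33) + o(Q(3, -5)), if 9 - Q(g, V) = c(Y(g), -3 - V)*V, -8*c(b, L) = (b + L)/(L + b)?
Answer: 103/24 ≈ 4.2917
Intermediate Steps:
Y(k) = 18 (Y(k) = 3*6 = 18)
c(b, L) = -1/8 (c(b, L) = -(b + L)/(8*(L + b)) = -(L + b)/(8*(L + b)) = -1/8*1 = -1/8)
Q(g, V) = 9 + V/8 (Q(g, V) = 9 - (-1)*V/8 = 9 + V/8)
o(x) = -4/3 - x (o(x) = -4/3 + (x*(-4) + x)/3 = -4/3 + (-4*x + x)/3 = -4/3 + (-3*x)/3 = -4/3 - x)
R(-33) + o(Q(3, -5)) = 14 + (-4/3 - (9 + (1/8)*(-5))) = 14 + (-4/3 - (9 - 5/8)) = 14 + (-4/3 - 1*67/8) = 14 + (-4/3 - 67/8) = 14 - 233/24 = 103/24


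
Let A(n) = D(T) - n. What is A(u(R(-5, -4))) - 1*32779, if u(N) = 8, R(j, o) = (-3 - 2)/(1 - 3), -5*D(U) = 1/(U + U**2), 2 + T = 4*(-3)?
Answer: -29836171/910 ≈ -32787.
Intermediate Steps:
T = -14 (T = -2 + 4*(-3) = -2 - 12 = -14)
D(U) = -1/(5*(U + U**2))
R(j, o) = 5/2 (R(j, o) = -5/(-2) = -5*(-1/2) = 5/2)
A(n) = -1/910 - n (A(n) = -1/5/(-14*(1 - 14)) - n = -1/5*(-1/14)/(-13) - n = -1/5*(-1/14)*(-1/13) - n = -1/910 - n)
A(u(R(-5, -4))) - 1*32779 = (-1/910 - 1*8) - 1*32779 = (-1/910 - 8) - 32779 = -7281/910 - 32779 = -29836171/910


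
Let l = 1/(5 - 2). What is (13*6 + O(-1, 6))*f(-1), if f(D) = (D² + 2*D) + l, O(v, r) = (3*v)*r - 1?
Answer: -118/3 ≈ -39.333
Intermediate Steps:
O(v, r) = -1 + 3*r*v (O(v, r) = 3*r*v - 1 = -1 + 3*r*v)
l = ⅓ (l = 1/3 = ⅓ ≈ 0.33333)
f(D) = ⅓ + D² + 2*D (f(D) = (D² + 2*D) + ⅓ = ⅓ + D² + 2*D)
(13*6 + O(-1, 6))*f(-1) = (13*6 + (-1 + 3*6*(-1)))*(⅓ + (-1)² + 2*(-1)) = (78 + (-1 - 18))*(⅓ + 1 - 2) = (78 - 19)*(-⅔) = 59*(-⅔) = -118/3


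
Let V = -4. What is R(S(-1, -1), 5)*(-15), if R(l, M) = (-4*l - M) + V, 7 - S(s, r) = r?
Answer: 615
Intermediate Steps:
S(s, r) = 7 - r
R(l, M) = -4 - M - 4*l (R(l, M) = (-4*l - M) - 4 = (-M - 4*l) - 4 = -4 - M - 4*l)
R(S(-1, -1), 5)*(-15) = (-4 - 1*5 - 4*(7 - 1*(-1)))*(-15) = (-4 - 5 - 4*(7 + 1))*(-15) = (-4 - 5 - 4*8)*(-15) = (-4 - 5 - 32)*(-15) = -41*(-15) = 615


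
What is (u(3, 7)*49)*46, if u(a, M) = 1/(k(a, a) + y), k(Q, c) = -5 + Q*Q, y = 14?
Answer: 1127/9 ≈ 125.22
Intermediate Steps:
k(Q, c) = -5 + Q**2
u(a, M) = 1/(9 + a**2) (u(a, M) = 1/((-5 + a**2) + 14) = 1/(9 + a**2))
(u(3, 7)*49)*46 = (49/(9 + 3**2))*46 = (49/(9 + 9))*46 = (49/18)*46 = 1127/9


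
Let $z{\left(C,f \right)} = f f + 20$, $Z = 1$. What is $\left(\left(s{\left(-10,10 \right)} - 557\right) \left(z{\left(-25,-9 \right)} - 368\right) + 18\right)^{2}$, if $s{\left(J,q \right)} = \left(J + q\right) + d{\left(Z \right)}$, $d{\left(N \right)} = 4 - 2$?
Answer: $21964129209$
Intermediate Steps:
$d{\left(N \right)} = 2$ ($d{\left(N \right)} = 4 - 2 = 2$)
$z{\left(C,f \right)} = 20 + f^{2}$ ($z{\left(C,f \right)} = f^{2} + 20 = 20 + f^{2}$)
$s{\left(J,q \right)} = 2 + J + q$ ($s{\left(J,q \right)} = \left(J + q\right) + 2 = 2 + J + q$)
$\left(\left(s{\left(-10,10 \right)} - 557\right) \left(z{\left(-25,-9 \right)} - 368\right) + 18\right)^{2} = \left(\left(\left(2 - 10 + 10\right) - 557\right) \left(\left(20 + \left(-9\right)^{2}\right) - 368\right) + 18\right)^{2} = \left(\left(2 - 557\right) \left(\left(20 + 81\right) - 368\right) + 18\right)^{2} = \left(- 555 \left(101 - 368\right) + 18\right)^{2} = \left(\left(-555\right) \left(-267\right) + 18\right)^{2} = \left(148185 + 18\right)^{2} = 148203^{2} = 21964129209$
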